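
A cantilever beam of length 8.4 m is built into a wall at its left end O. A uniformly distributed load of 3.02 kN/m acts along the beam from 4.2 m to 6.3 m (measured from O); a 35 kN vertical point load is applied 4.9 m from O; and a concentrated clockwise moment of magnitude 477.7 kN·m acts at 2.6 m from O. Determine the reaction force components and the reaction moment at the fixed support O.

O_x = 0, O_y = 41.34 kN, M_O = 682.5 kN·m

Resultant of the distributed load: 3.02 × 2.1 = 6.342 kN at 5.25 m from O.
ΣF_x = 0: O_x = 0.
ΣF_y = 0: O_y − 3.02·2.1 − 35 = 0 → O_y = 41.34 kN.
ΣM about O: M_O − (3.02·2.1)·5.25 − 35·4.9 − 477.7 = 0 → M_O = 682.5 kN·m.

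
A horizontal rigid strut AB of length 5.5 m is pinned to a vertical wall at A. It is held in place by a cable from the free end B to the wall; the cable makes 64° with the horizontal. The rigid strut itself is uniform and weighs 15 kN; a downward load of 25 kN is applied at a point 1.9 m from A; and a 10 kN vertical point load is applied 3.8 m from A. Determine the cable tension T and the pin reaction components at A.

ΣM about A: T·sin64°·5.5 − 15·2.75 − 25·1.9 − 10·3.8 = 0 → T = 126.75/(5.5·0.898794) = 25.6404 ≈ 25.64 kN.
ΣF_x = 0: A_x − T·cos64° = 0 → A_x = 25.6404 × 0.438371 = 11.24 kN.
ΣF_y = 0: A_y + T·sin64° − 15 − 25 − 10 = 0 → A_y = 50 − 25.6404 × 0.898794 = 26.95 kN.

T = 25.64 kN, A_x = 11.24 kN, A_y = 26.95 kN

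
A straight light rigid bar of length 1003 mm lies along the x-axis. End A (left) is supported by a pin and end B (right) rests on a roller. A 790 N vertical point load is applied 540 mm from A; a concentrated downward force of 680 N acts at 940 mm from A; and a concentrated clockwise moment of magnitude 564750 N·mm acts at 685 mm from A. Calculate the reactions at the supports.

A_x = 0, A_y = -155.7 N, B_y = 1626 N

ΣM about A: B_y·1003 − 790·540 − 680·940 − 564750 = 0 → B_y = 1630550/1003 = 1625.67 ≈ 1626 N.
ΣF_y = 0: A_y + 1625.67 − 790 − 680 = 0 → A_y = -155.7 N.
ΣF_x = 0: no horizontal applied forces, so A_x = 0.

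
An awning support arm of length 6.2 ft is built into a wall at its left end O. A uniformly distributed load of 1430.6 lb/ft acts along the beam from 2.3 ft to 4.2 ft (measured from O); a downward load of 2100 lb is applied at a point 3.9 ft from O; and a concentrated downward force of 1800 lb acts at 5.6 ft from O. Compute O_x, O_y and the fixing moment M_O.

Resultant of the distributed load: 1430.6 × 1.9 = 2718.14 lb at 3.25 ft from O.
ΣF_x = 0: O_x = 0.
ΣF_y = 0: O_y − 1430.6·1.9 − 2100 − 1800 = 0 → O_y = 6618 lb.
ΣM about O: M_O − (1430.6·1.9)·3.25 − 2100·3.9 − 1800·5.6 = 0 → M_O = 27100 lb·ft.

O_x = 0, O_y = 6618 lb, M_O = 27100 lb·ft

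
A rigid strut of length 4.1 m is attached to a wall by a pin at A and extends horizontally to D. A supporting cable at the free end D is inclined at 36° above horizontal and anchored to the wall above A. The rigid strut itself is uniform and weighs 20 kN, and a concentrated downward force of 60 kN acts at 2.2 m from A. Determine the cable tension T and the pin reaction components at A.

T = 71.79 kN, A_x = 58.08 kN, A_y = 37.80 kN

ΣM about A: T·sin36°·4.1 − 20·2.05 − 60·2.2 = 0 → T = 173/(4.1·0.587785) = 71.7867 ≈ 71.79 kN.
ΣF_x = 0: A_x − T·cos36° = 0 → A_x = 71.7867 × 0.809017 = 58.08 kN.
ΣF_y = 0: A_y + T·sin36° − 20 − 60 = 0 → A_y = 80 − 71.7867 × 0.587785 = 37.80 kN.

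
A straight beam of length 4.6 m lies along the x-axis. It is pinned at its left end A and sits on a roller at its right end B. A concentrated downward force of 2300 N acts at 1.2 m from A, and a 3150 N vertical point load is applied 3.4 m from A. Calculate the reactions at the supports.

A_x = 0, A_y = 2522 N, B_y = 2928 N

Taking moments about A: B_y·4.6 − 2300·1.2 − 3150·3.4 = 0 → B_y = 13470/4.6 = 2928.26 ≈ 2928 N.
ΣF_y = 0: A_y + 2928.26 − 2300 − 3150 = 0 → A_y = 2522 N.
ΣF_x = 0: no horizontal applied forces, so A_x = 0.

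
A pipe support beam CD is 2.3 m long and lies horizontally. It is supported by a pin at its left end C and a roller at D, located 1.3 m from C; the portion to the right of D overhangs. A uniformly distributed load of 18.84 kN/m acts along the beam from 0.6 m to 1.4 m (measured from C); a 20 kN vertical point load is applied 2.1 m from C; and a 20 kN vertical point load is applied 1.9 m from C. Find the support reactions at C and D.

Resultant of the distributed load: 18.84 × 0.8 = 15.072 kN at 1 m from C.
ΣM about C: D_y·1.3 − (18.84·0.8)·1 − 20·2.1 − 20·1.9 = 0 → D_y = 95.072/1.3 = 73.1323 ≈ 73.13 kN.
ΣF_y = 0: C_y + 73.1323 − 18.84·0.8 − 20 − 20 = 0 → C_y = -18.06 kN.
ΣF_x = 0: no horizontal applied forces, so C_x = 0.

C_x = 0, C_y = -18.06 kN, D_y = 73.13 kN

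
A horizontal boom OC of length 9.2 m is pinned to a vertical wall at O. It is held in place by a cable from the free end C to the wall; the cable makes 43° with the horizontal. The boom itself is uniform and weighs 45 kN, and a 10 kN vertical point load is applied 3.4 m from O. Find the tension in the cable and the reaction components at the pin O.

T = 38.41 kN, O_x = 28.09 kN, O_y = 28.80 kN

ΣM about O: T·sin43°·9.2 − 45·4.6 − 10·3.4 = 0 → T = 241/(9.2·0.681998) = 38.4102 ≈ 38.41 kN.
ΣF_x = 0: O_x − T·cos43° = 0 → O_x = 38.4102 × 0.731354 = 28.09 kN.
ΣF_y = 0: O_y + T·sin43° − 45 − 10 = 0 → O_y = 55 − 38.4102 × 0.681998 = 28.80 kN.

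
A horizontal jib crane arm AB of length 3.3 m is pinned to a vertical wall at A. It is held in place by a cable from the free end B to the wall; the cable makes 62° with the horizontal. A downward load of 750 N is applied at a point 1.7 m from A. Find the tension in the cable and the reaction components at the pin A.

ΣM about A: T·sin62°·3.3 − 750·1.7 = 0 → T = 1275/(3.3·0.882948) = 437.584 ≈ 437.6 N.
ΣF_x = 0: A_x − T·cos62° = 0 → A_x = 437.584 × 0.469472 = 205.4 N.
ΣF_y = 0: A_y + T·sin62° − 750 = 0 → A_y = 750 − 437.584 × 0.882948 = 363.6 N.

T = 437.6 N, A_x = 205.4 N, A_y = 363.6 N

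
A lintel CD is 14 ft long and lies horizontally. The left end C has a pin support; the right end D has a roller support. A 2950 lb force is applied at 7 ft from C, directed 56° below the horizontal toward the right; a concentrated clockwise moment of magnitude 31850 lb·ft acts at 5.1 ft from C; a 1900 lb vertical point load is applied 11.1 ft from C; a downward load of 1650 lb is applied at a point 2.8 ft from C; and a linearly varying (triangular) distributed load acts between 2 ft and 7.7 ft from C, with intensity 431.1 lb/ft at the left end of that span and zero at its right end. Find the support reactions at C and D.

Resultant of the triangular load: ½ × 431.1 × 5.7 = 1228.635 lb, acting at 3.9 ft from C (one-third of the span from the peak).
Moments about C: D_y·14 − 2950·sin56°·7 − 31850 − 1900·11.1 − 1650·2.8 − (½·431.1·5.7)·3.9 = 0 → D_y = 79471.3/14 = 5676.52 ≈ 5677 lb.
ΣF_y = 0: C_y + 5676.52 − 2950·sin56° − 1900 − 1650 − ½·431.1·5.7 = 0 → C_y = 1548 lb.
ΣF_x = 0: C_x + 2950·cos56° = 0 → C_x = -1650 lb.

C_x = -1650 lb, C_y = 1548 lb, D_y = 5677 lb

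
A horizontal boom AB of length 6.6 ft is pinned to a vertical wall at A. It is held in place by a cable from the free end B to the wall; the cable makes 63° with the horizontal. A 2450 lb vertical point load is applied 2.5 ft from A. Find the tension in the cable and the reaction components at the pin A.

T = 1042 lb, A_x = 472.9 lb, A_y = 1522 lb

ΣM about A: T·sin63°·6.6 − 2450·2.5 = 0 → T = 6125/(6.6·0.891007) = 1041.55 ≈ 1042 lb.
ΣF_x = 0: A_x − T·cos63° = 0 → A_x = 1041.55 × 0.45399 = 472.9 lb.
ΣF_y = 0: A_y + T·sin63° − 2450 = 0 → A_y = 2450 − 1041.55 × 0.891007 = 1522 lb.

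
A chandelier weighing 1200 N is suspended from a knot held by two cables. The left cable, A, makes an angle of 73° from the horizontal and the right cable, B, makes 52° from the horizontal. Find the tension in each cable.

T_A = 901.9 N, T_B = 428.3 N

ΣF_x = 0: −T_A·cos73° + T_B·cos52° = 0 → T_B = 0.47489·T_A.
ΣF_y = 0: T_A·sin73° + T_B·sin52° = 1200.
Substitute: T_A·(0.956305 + 0.47489·0.788011) = 1200 → T_A = 901.901 ≈ 901.9 N.
Then T_B = 0.47489 × 901.901 = 428.3 N.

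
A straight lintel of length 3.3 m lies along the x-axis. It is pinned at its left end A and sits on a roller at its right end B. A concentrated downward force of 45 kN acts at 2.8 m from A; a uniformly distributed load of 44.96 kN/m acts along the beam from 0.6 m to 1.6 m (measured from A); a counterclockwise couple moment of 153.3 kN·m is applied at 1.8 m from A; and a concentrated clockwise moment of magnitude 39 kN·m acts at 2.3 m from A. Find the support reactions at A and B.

Resultant of the distributed load: 44.96 × 1 = 44.96 kN at 1.1 m from A.
ΣM about A: B_y·3.3 − 45·2.8 − (44.96·1)·1.1 + 153.3 − 39 = 0 → B_y = 61.156/3.3 = 18.5321 ≈ 18.53 kN.
ΣF_y = 0: A_y + 18.5321 − 45 − 44.96·1 = 0 → A_y = 71.43 kN.
ΣF_x = 0: no horizontal applied forces, so A_x = 0.

A_x = 0, A_y = 71.43 kN, B_y = 18.53 kN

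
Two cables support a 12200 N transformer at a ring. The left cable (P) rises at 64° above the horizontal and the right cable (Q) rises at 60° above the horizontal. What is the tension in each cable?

ΣF_x = 0: −T_P·cos64° + T_Q·cos60° = 0 → T_Q = 0.876742·T_P.
ΣF_y = 0: T_P·sin64° + T_Q·sin60° = 12200.
Substitute: T_P·(0.898794 + 0.876742·0.866025) = 12200 → T_P = 7357.93 ≈ 7358 N.
Then T_Q = 0.876742 × 7357.93 = 6451 N.

T_P = 7358 N, T_Q = 6451 N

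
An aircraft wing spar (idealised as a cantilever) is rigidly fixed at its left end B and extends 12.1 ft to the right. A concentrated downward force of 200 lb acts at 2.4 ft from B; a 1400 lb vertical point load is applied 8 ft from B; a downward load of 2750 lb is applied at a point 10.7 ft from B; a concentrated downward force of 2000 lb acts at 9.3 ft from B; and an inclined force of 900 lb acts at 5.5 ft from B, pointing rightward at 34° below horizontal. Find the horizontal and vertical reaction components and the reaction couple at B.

ΣF_x = 0: B_x + 900·cos34° = 0 → B_x = -746.1 lb.
ΣF_y = 0: B_y − 200 − 1400 − 2750 − 2000 − 900·sin34° = 0 → B_y = 6853 lb.
ΣM about B: M_B − 200·2.4 − 1400·8 − 2750·10.7 − 2000·9.3 − 900·sin34°·5.5 = 0 → M_B = 62470 lb·ft.

B_x = -746.1 lb, B_y = 6853 lb, M_B = 62470 lb·ft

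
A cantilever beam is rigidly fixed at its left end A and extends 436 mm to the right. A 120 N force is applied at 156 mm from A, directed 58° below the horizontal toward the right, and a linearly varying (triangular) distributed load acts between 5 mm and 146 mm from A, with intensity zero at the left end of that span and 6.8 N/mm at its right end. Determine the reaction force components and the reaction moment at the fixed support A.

A_x = -63.59 N, A_y = 581.2 N, M_A = 63340 N·mm

Resultant of the triangular load: ½ × 6.8 × 141 = 479.4 N, acting at 99 mm from A (one-third of the span from the peak).
ΣF_x = 0: A_x + 120·cos58° = 0 → A_x = -63.59 N.
ΣF_y = 0: A_y − 120·sin58° − ½·6.8·141 = 0 → A_y = 581.2 N.
ΣM about A: M_A − 120·sin58°·156 − (½·6.8·141)·99 = 0 → M_A = 63340 N·mm.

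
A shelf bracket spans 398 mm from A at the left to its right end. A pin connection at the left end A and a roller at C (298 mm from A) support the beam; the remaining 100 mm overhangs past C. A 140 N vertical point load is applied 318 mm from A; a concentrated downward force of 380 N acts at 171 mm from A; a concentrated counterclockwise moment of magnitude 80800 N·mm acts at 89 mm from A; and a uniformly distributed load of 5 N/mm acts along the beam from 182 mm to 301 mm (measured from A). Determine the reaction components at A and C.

A_x = 0, A_y = 536.5 N, C_y = 578.5 N

Resultant of the distributed load: 5 × 119 = 595 N at 241.5 mm from A.
Moments about A: C_y·298 − 140·318 − 380·171 + 80800 − (5·119)·241.5 = 0 → C_y = 172392.5/298 = 578.498 ≈ 578.5 N.
ΣF_y = 0: A_y + 578.498 − 140 − 380 − 5·119 = 0 → A_y = 536.5 N.
ΣF_x = 0: no horizontal applied forces, so A_x = 0.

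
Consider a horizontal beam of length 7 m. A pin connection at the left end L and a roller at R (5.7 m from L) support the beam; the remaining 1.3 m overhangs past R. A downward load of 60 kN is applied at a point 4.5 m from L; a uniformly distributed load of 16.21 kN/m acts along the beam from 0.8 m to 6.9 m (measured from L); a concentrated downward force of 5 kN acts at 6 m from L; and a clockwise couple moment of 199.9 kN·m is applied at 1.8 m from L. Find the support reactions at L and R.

L_x = 0, L_y = 9.391 kN, R_y = 154.5 kN

Resultant of the distributed load: 16.21 × 6.1 = 98.881 kN at 3.85 m from L.
Taking moments about L: R_y·5.7 − 60·4.5 − (16.21·6.1)·3.85 − 5·6 − 199.9 = 0 → R_y = 880.59185/5.7 = 154.49 ≈ 154.5 kN.
ΣF_y = 0: L_y + 154.49 − 60 − 16.21·6.1 − 5 = 0 → L_y = 9.391 kN.
ΣF_x = 0: no horizontal applied forces, so L_x = 0.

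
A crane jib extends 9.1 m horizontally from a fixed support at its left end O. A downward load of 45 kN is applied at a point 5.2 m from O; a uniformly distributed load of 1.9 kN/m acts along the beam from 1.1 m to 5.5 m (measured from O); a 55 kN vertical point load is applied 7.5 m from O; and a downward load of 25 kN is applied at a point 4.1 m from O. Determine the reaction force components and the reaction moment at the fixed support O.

Resultant of the distributed load: 1.9 × 4.4 = 8.36 kN at 3.3 m from O.
ΣF_x = 0: O_x = 0.
ΣF_y = 0: O_y − 45 − 1.9·4.4 − 55 − 25 = 0 → O_y = 133.4 kN.
ΣM about O: M_O − 45·5.2 − (1.9·4.4)·3.3 − 55·7.5 − 25·4.1 = 0 → M_O = 776.6 kN·m.

O_x = 0, O_y = 133.4 kN, M_O = 776.6 kN·m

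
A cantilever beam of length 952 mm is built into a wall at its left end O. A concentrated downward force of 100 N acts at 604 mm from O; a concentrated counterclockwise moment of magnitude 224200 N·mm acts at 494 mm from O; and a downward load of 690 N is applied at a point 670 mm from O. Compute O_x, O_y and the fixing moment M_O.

O_x = 0, O_y = 790.0 N, M_O = 298500 N·mm

ΣF_x = 0: O_x = 0.
ΣF_y = 0: O_y − 100 − 690 = 0 → O_y = 790.0 N.
ΣM about O: M_O − 100·604 + 224200 − 690·670 = 0 → M_O = 298500 N·mm.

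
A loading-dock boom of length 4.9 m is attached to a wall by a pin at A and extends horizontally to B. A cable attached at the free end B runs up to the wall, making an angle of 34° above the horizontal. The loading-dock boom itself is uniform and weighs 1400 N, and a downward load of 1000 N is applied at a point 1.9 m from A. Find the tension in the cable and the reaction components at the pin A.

T = 1945 N, A_x = 1613 N, A_y = 1312 N

ΣM about A: T·sin34°·4.9 − 1400·2.45 − 1000·1.9 = 0 → T = 5330/(4.9·0.559193) = 1945.22 ≈ 1945 N.
ΣF_x = 0: A_x − T·cos34° = 0 → A_x = 1945.22 × 0.829038 = 1613 N.
ΣF_y = 0: A_y + T·sin34° − 1400 − 1000 = 0 → A_y = 2400 − 1945.22 × 0.559193 = 1312 N.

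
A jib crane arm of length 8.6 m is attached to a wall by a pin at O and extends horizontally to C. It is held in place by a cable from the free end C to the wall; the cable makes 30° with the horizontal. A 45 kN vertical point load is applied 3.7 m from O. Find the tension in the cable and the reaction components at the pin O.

ΣM about O: T·sin30°·8.6 − 45·3.7 = 0 → T = 166.5/(8.6·0.5) = 38.7209 ≈ 38.72 kN.
ΣF_x = 0: O_x − T·cos30° = 0 → O_x = 38.7209 × 0.866025 = 33.53 kN.
ΣF_y = 0: O_y + T·sin30° − 45 = 0 → O_y = 45 − 38.7209 × 0.5 = 25.64 kN.

T = 38.72 kN, O_x = 33.53 kN, O_y = 25.64 kN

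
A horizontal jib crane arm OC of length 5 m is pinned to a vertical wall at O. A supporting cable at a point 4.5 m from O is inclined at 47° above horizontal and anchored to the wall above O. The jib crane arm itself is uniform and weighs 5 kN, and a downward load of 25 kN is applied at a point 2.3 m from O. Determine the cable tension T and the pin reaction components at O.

ΣM about O: T·sin47°·4.5 − 5·2.5 − 25·2.3 = 0 → T = 70/(4.5·0.731354) = 21.2695 ≈ 21.27 kN.
ΣF_x = 0: O_x − T·cos47° = 0 → O_x = 21.2695 × 0.681998 = 14.51 kN.
ΣF_y = 0: O_y + T·sin47° − 5 − 25 = 0 → O_y = 30 − 21.2695 × 0.731354 = 14.44 kN.

T = 21.27 kN, O_x = 14.51 kN, O_y = 14.44 kN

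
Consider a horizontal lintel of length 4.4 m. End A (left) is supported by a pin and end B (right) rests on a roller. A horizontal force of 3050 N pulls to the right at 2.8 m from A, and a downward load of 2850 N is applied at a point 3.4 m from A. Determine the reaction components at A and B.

A_x = -3050 N, A_y = 647.7 N, B_y = 2202 N

ΣM about A: B_y·4.4 − 2850·3.4 = 0 → B_y = 9690/4.4 = 2202.27 ≈ 2202 N.
ΣF_y = 0: A_y + 2202.27 − 2850 = 0 → A_y = 647.7 N.
ΣF_x = 0: A_x + 3050 = 0 → A_x = -3050 N.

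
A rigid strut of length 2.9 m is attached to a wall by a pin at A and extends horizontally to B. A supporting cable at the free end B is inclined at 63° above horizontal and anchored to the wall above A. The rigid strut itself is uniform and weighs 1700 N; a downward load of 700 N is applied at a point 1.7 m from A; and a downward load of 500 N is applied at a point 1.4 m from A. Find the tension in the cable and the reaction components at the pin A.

ΣM about A: T·sin63°·2.9 − 1700·1.45 − 700·1.7 − 500·1.4 = 0 → T = 4355/(2.9·0.891007) = 1685.42 ≈ 1685 N.
ΣF_x = 0: A_x − T·cos63° = 0 → A_x = 1685.42 × 0.45399 = 765.2 N.
ΣF_y = 0: A_y + T·sin63° − 1700 − 700 − 500 = 0 → A_y = 2900 − 1685.42 × 0.891007 = 1398 N.

T = 1685 N, A_x = 765.2 N, A_y = 1398 N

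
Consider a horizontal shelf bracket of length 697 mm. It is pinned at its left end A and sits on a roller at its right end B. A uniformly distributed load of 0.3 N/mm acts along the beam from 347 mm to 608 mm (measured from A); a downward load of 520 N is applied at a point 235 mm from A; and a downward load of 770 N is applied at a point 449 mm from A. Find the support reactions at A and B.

Resultant of the distributed load: 0.3 × 261 = 78.3 N at 477.5 mm from A.
Taking moments about A: B_y·697 − (0.3·261)·477.5 − 520·235 − 770·449 = 0 → B_y = 505318.25/697 = 724.99 ≈ 725.0 N.
ΣF_y = 0: A_y + 724.99 − 0.3·261 − 520 − 770 = 0 → A_y = 643.3 N.
ΣF_x = 0: no horizontal applied forces, so A_x = 0.

A_x = 0, A_y = 643.3 N, B_y = 725.0 N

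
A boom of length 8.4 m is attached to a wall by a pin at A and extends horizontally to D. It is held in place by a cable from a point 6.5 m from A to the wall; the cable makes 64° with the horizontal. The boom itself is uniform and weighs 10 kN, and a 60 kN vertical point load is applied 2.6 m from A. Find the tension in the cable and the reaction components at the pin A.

ΣM about A: T·sin64°·6.5 − 10·4.2 − 60·2.6 = 0 → T = 198/(6.5·0.898794) = 33.8916 ≈ 33.89 kN.
ΣF_x = 0: A_x − T·cos64° = 0 → A_x = 33.8916 × 0.438371 = 14.86 kN.
ΣF_y = 0: A_y + T·sin64° − 10 − 60 = 0 → A_y = 70 − 33.8916 × 0.898794 = 39.54 kN.

T = 33.89 kN, A_x = 14.86 kN, A_y = 39.54 kN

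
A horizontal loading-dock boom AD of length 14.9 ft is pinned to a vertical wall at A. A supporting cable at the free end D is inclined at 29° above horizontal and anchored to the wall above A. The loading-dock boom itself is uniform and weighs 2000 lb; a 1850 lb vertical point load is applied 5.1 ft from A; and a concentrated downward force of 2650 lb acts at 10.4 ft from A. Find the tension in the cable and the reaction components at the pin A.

T = 7184 lb, A_x = 6283 lb, A_y = 3017 lb

ΣM about A: T·sin29°·14.9 − 2000·7.45 − 1850·5.1 − 2650·10.4 = 0 → T = 51895/(14.9·0.48481) = 7184.02 ≈ 7184 lb.
ΣF_x = 0: A_x − T·cos29° = 0 → A_x = 7184.02 × 0.87462 = 6283 lb.
ΣF_y = 0: A_y + T·sin29° − 2000 − 1850 − 2650 = 0 → A_y = 6500 − 7184.02 × 0.48481 = 3017 lb.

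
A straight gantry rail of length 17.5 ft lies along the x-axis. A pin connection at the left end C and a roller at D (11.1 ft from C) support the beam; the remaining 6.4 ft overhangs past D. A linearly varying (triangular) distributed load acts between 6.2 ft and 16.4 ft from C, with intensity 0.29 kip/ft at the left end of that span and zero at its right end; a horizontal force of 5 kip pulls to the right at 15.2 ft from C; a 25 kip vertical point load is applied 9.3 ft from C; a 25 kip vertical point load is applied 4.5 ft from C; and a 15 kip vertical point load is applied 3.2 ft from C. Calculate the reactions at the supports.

C_x = -5.000 kip, C_y = 29.79 kip, D_y = 36.68 kip

Resultant of the triangular load: ½ × 0.29 × 10.2 = 1.479 kip, acting at 9.6 ft from C (one-third of the span from the peak).
ΣM about C: D_y·11.1 − (½·0.29·10.2)·9.6 − 25·9.3 − 25·4.5 − 15·3.2 = 0 → D_y = 407.1984/11.1 = 36.6845 ≈ 36.68 kip.
ΣF_y = 0: C_y + 36.6845 − ½·0.29·10.2 − 25 − 25 − 15 = 0 → C_y = 29.79 kip.
ΣF_x = 0: C_x + 5 = 0 → C_x = -5.000 kip.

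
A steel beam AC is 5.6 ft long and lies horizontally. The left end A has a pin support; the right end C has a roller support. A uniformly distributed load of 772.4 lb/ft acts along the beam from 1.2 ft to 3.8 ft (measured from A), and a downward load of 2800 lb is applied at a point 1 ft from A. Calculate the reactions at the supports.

Resultant of the distributed load: 772.4 × 2.6 = 2008.24 lb at 2.5 ft from A.
Moments about A: C_y·5.6 − (772.4·2.6)·2.5 − 2800·1 = 0 → C_y = 7820.6/5.6 = 1396.54 ≈ 1397 lb.
ΣF_y = 0: A_y + 1396.54 − 772.4·2.6 − 2800 = 0 → A_y = 3412 lb.
ΣF_x = 0: no horizontal applied forces, so A_x = 0.

A_x = 0, A_y = 3412 lb, C_y = 1397 lb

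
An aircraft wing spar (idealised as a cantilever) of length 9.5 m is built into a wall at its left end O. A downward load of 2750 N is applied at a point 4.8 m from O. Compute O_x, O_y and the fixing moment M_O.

ΣF_x = 0: O_x = 0.
ΣF_y = 0: O_y − 2750 = 0 → O_y = 2750 N.
ΣM about O: M_O − 2750·4.8 = 0 → M_O = 13200 N·m.

O_x = 0, O_y = 2750 N, M_O = 13200 N·m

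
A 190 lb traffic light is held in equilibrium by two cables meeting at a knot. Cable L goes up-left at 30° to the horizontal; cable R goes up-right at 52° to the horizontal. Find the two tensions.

ΣF_x = 0: −T_L·cos30° + T_R·cos52° = 0 → T_R = 1.40666·T_L.
ΣF_y = 0: T_L·sin30° + T_R·sin52° = 190.
Substitute: T_L·(0.5 + 1.40666·0.788011) = 190 → T_L = 118.125 ≈ 118.1 lb.
Then T_R = 1.40666 × 118.125 = 166.2 lb.

T_L = 118.1 lb, T_R = 166.2 lb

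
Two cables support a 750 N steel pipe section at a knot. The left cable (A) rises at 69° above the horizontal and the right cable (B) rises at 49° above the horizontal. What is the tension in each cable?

T_A = 557.3 N, T_B = 304.4 N

ΣF_x = 0: −T_A·cos69° + T_B·cos49° = 0 → T_B = 0.546243·T_A.
ΣF_y = 0: T_A·sin69° + T_B·sin49° = 750.
Substitute: T_A·(0.93358 + 0.546243·0.75471) = 750 → T_A = 557.275 ≈ 557.3 N.
Then T_B = 0.546243 × 557.275 = 304.4 N.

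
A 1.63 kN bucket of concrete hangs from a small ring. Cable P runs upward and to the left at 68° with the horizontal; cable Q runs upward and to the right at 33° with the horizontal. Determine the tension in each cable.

T_P = 1.393 kN, T_Q = 0.6220 kN

ΣF_x = 0: −T_P·cos68° + T_Q·cos33° = 0 → T_Q = 0.446667·T_P.
ΣF_y = 0: T_P·sin68° + T_Q·sin33° = 1.63.
Substitute: T_P·(0.927184 + 0.446667·0.544639) = 1.63 → T_P = 1.39262 ≈ 1.393 kN.
Then T_Q = 0.446667 × 1.39262 = 0.6220 kN.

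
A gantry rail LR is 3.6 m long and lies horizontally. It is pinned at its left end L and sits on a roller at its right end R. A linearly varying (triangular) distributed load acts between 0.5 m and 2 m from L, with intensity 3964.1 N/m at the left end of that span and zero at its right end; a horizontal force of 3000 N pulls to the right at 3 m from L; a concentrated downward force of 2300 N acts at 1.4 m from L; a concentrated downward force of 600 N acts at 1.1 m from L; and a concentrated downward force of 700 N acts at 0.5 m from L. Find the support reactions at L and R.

Resultant of the triangular load: ½ × 3964.1 × 1.5 = 2973.075 N, acting at 1 m from L (one-third of the span from the peak).
ΣM about L: R_y·3.6 − (½·3964.1·1.5)·1 − 2300·1.4 − 600·1.1 − 700·0.5 = 0 → R_y = 7203.075/3.6 = 2000.85 ≈ 2001 N.
ΣF_y = 0: L_y + 2000.85 − ½·3964.1·1.5 − 2300 − 600 − 700 = 0 → L_y = 4572 N.
ΣF_x = 0: L_x + 3000 = 0 → L_x = -3000 N.

L_x = -3000 N, L_y = 4572 N, R_y = 2001 N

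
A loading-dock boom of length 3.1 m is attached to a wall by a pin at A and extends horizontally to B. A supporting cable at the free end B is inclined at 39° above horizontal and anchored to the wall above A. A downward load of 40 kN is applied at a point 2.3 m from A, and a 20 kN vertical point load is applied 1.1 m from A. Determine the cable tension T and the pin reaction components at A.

T = 58.43 kN, A_x = 45.41 kN, A_y = 23.23 kN

ΣM about A: T·sin39°·3.1 − 40·2.3 − 20·1.1 = 0 → T = 114/(3.1·0.62932) = 58.4348 ≈ 58.43 kN.
ΣF_x = 0: A_x − T·cos39° = 0 → A_x = 58.4348 × 0.777146 = 45.41 kN.
ΣF_y = 0: A_y + T·sin39° − 40 − 20 = 0 → A_y = 60 − 58.4348 × 0.62932 = 23.23 kN.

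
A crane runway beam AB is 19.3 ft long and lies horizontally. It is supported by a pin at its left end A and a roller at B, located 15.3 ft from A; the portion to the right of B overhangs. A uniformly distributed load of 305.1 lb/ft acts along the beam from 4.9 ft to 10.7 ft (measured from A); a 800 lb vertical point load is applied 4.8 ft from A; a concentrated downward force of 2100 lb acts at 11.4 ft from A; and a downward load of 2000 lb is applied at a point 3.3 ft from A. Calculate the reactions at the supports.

A_x = 0, A_y = 3520 lb, B_y = 3149 lb

Resultant of the distributed load: 305.1 × 5.8 = 1769.58 lb at 7.8 ft from A.
Taking moments about A: B_y·15.3 − (305.1·5.8)·7.8 − 800·4.8 − 2100·11.4 − 2000·3.3 = 0 → B_y = 48182.724/15.3 = 3149.2 ≈ 3149 lb.
ΣF_y = 0: A_y + 3149.2 − 305.1·5.8 − 800 − 2100 − 2000 = 0 → A_y = 3520 lb.
ΣF_x = 0: no horizontal applied forces, so A_x = 0.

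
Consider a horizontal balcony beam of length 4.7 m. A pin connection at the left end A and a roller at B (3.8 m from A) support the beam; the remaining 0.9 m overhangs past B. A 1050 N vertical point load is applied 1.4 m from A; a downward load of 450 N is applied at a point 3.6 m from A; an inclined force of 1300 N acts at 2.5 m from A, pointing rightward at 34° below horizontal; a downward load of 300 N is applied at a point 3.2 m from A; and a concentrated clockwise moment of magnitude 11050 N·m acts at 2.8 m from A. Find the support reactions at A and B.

A_x = -1078 N, A_y = -1925 N, B_y = 4452 N

ΣM about A: B_y·3.8 − 1050·1.4 − 450·3.6 − 1300·sin34°·2.5 − 300·3.2 − 11050 = 0 → B_y = 16917.4/3.8 = 4451.95 ≈ 4452 N.
ΣF_y = 0: A_y + 4451.95 − 1050 − 450 − 1300·sin34° − 300 = 0 → A_y = -1925 N.
ΣF_x = 0: A_x + 1300·cos34° = 0 → A_x = -1078 N.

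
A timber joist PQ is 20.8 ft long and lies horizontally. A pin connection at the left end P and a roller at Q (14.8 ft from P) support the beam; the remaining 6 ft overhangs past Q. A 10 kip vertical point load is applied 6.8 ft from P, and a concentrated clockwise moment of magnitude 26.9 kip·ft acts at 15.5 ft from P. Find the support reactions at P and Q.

ΣM about P: Q_y·14.8 − 10·6.8 − 26.9 = 0 → Q_y = 94.9/14.8 = 6.41216 ≈ 6.412 kip.
ΣF_y = 0: P_y + 6.41216 − 10 = 0 → P_y = 3.588 kip.
ΣF_x = 0: no horizontal applied forces, so P_x = 0.

P_x = 0, P_y = 3.588 kip, Q_y = 6.412 kip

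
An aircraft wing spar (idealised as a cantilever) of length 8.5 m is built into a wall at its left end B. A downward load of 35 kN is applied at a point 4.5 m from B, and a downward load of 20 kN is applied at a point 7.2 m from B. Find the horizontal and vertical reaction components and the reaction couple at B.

ΣF_x = 0: B_x = 0.
ΣF_y = 0: B_y − 35 − 20 = 0 → B_y = 55.00 kN.
ΣM about B: M_B − 35·4.5 − 20·7.2 = 0 → M_B = 301.5 kN·m.

B_x = 0, B_y = 55.00 kN, M_B = 301.5 kN·m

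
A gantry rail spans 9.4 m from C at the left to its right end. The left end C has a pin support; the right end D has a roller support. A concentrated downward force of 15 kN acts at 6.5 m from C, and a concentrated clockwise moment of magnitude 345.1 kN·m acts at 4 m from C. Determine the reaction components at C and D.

C_x = 0, C_y = -32.09 kN, D_y = 47.09 kN

Taking moments about C: D_y·9.4 − 15·6.5 − 345.1 = 0 → D_y = 442.6/9.4 = 47.0851 ≈ 47.09 kN.
ΣF_y = 0: C_y + 47.0851 − 15 = 0 → C_y = -32.09 kN.
ΣF_x = 0: no horizontal applied forces, so C_x = 0.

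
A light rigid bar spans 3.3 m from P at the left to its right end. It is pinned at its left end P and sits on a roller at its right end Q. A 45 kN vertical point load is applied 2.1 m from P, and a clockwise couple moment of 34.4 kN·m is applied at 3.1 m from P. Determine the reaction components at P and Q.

P_x = 0, P_y = 5.939 kN, Q_y = 39.06 kN

Moments about P: Q_y·3.3 − 45·2.1 − 34.4 = 0 → Q_y = 128.9/3.3 = 39.0606 ≈ 39.06 kN.
ΣF_y = 0: P_y + 39.0606 − 45 = 0 → P_y = 5.939 kN.
ΣF_x = 0: no horizontal applied forces, so P_x = 0.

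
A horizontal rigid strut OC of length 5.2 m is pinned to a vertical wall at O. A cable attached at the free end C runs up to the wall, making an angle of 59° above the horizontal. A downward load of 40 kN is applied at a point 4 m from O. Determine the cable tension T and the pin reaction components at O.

T = 35.90 kN, O_x = 18.49 kN, O_y = 9.231 kN

ΣM about O: T·sin59°·5.2 − 40·4 = 0 → T = 160/(5.2·0.857167) = 35.8964 ≈ 35.90 kN.
ΣF_x = 0: O_x − T·cos59° = 0 → O_x = 35.8964 × 0.515038 = 18.49 kN.
ΣF_y = 0: O_y + T·sin59° − 40 = 0 → O_y = 40 − 35.8964 × 0.857167 = 9.231 kN.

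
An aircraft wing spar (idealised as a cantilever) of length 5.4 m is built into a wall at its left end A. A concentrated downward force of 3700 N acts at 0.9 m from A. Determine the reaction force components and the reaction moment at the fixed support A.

ΣF_x = 0: A_x = 0.
ΣF_y = 0: A_y − 3700 = 0 → A_y = 3700 N.
ΣM about A: M_A − 3700·0.9 = 0 → M_A = 3330 N·m.

A_x = 0, A_y = 3700 N, M_A = 3330 N·m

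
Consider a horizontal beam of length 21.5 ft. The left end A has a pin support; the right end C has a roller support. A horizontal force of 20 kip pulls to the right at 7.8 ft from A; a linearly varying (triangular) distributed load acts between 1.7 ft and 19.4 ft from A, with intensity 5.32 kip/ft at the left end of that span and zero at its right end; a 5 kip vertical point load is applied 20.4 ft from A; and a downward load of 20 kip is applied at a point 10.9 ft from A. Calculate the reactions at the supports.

Resultant of the triangular load: ½ × 5.32 × 17.7 = 47.082 kip, acting at 7.6 ft from A (one-third of the span from the peak).
Taking moments about A: C_y·21.5 − (½·5.32·17.7)·7.6 − 5·20.4 − 20·10.9 = 0 → C_y = 677.8232/21.5 = 31.5267 ≈ 31.53 kip.
ΣF_y = 0: A_y + 31.5267 − ½·5.32·17.7 − 5 − 20 = 0 → A_y = 40.56 kip.
ΣF_x = 0: A_x + 20 = 0 → A_x = -20.00 kip.

A_x = -20.00 kip, A_y = 40.56 kip, C_y = 31.53 kip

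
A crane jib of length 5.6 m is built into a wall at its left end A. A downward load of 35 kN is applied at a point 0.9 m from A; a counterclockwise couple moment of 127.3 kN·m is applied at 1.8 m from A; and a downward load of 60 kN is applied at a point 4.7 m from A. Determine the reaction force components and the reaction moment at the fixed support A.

A_x = 0, A_y = 95.00 kN, M_A = 186.2 kN·m

ΣF_x = 0: A_x = 0.
ΣF_y = 0: A_y − 35 − 60 = 0 → A_y = 95.00 kN.
ΣM about A: M_A − 35·0.9 + 127.3 − 60·4.7 = 0 → M_A = 186.2 kN·m.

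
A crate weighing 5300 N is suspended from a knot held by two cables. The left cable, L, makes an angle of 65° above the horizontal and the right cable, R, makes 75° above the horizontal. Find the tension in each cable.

T_L = 2134 N, T_R = 3485 N

ΣF_x = 0: −T_L·cos65° + T_R·cos75° = 0 → T_R = 1.63287·T_L.
ΣF_y = 0: T_L·sin65° + T_R·sin75° = 5300.
Substitute: T_L·(0.906308 + 1.63287·0.965926) = 5300 → T_L = 2134.05 ≈ 2134 N.
Then T_R = 1.63287 × 2134.05 = 3485 N.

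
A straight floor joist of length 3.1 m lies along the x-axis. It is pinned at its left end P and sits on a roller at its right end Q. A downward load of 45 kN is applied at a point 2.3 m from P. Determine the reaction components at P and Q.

P_x = 0, P_y = 11.61 kN, Q_y = 33.39 kN

ΣM about P: Q_y·3.1 − 45·2.3 = 0 → Q_y = 103.5/3.1 = 33.3871 ≈ 33.39 kN.
ΣF_y = 0: P_y + 33.3871 − 45 = 0 → P_y = 11.61 kN.
ΣF_x = 0: no horizontal applied forces, so P_x = 0.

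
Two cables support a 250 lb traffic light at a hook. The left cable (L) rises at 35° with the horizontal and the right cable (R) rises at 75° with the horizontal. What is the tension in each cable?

T_L = 68.86 lb, T_R = 217.9 lb

ΣF_x = 0: −T_L·cos35° + T_R·cos75° = 0 → T_R = 3.16496·T_L.
ΣF_y = 0: T_L·sin35° + T_R·sin75° = 250.
Substitute: T_L·(0.573576 + 3.16496·0.965926) = 250 → T_L = 68.8574 ≈ 68.86 lb.
Then T_R = 3.16496 × 68.8574 = 217.9 lb.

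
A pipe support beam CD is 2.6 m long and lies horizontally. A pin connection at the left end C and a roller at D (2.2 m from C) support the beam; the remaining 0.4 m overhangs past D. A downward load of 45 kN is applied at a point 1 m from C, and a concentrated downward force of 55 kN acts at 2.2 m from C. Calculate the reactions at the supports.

Moments about C: D_y·2.2 − 45·1 − 55·2.2 = 0 → D_y = 166/2.2 = 75.4545 ≈ 75.45 kN.
ΣF_y = 0: C_y + 75.4545 − 45 − 55 = 0 → C_y = 24.55 kN.
ΣF_x = 0: no horizontal applied forces, so C_x = 0.

C_x = 0, C_y = 24.55 kN, D_y = 75.45 kN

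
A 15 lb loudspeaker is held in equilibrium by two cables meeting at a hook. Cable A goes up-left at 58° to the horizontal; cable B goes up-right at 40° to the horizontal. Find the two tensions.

ΣF_x = 0: −T_A·cos58° + T_B·cos40° = 0 → T_B = 0.69176·T_A.
ΣF_y = 0: T_A·sin58° + T_B·sin40° = 15.
Substitute: T_A·(0.848048 + 0.69176·0.642788) = 15 → T_A = 11.6036 ≈ 11.60 lb.
Then T_B = 0.69176 × 11.6036 = 8.027 lb.

T_A = 11.60 lb, T_B = 8.027 lb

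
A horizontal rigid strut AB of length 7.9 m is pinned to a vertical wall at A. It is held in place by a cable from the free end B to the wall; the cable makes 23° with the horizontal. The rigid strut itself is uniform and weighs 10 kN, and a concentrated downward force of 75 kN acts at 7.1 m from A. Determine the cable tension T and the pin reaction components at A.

T = 185.3 kN, A_x = 170.6 kN, A_y = 12.59 kN

ΣM about A: T·sin23°·7.9 − 10·3.95 − 75·7.1 = 0 → T = 572/(7.9·0.390731) = 185.307 ≈ 185.3 kN.
ΣF_x = 0: A_x − T·cos23° = 0 → A_x = 185.307 × 0.920505 = 170.6 kN.
ΣF_y = 0: A_y + T·sin23° − 10 − 75 = 0 → A_y = 85 − 185.307 × 0.390731 = 12.59 kN.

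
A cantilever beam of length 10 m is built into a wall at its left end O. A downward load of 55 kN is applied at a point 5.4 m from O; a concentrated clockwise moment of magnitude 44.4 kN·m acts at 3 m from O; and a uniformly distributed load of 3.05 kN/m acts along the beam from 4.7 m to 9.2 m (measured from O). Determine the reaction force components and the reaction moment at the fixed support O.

Resultant of the distributed load: 3.05 × 4.5 = 13.725 kN at 6.95 m from O.
ΣF_x = 0: O_x = 0.
ΣF_y = 0: O_y − 55 − 3.05·4.5 = 0 → O_y = 68.72 kN.
ΣM about O: M_O − 55·5.4 − 44.4 − (3.05·4.5)·6.95 = 0 → M_O = 436.8 kN·m.

O_x = 0, O_y = 68.72 kN, M_O = 436.8 kN·m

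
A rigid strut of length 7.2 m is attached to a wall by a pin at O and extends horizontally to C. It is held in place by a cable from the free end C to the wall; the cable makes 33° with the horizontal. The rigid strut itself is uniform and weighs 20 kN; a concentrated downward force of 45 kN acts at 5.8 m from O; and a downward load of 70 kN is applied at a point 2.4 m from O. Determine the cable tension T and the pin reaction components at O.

T = 127.8 kN, O_x = 107.1 kN, O_y = 65.42 kN

ΣM about O: T·sin33°·7.2 − 20·3.6 − 45·5.8 − 70·2.4 = 0 → T = 501/(7.2·0.544639) = 127.76 ≈ 127.8 kN.
ΣF_x = 0: O_x − T·cos33° = 0 → O_x = 127.76 × 0.838671 = 107.1 kN.
ΣF_y = 0: O_y + T·sin33° − 20 − 45 − 70 = 0 → O_y = 135 − 127.76 × 0.544639 = 65.42 kN.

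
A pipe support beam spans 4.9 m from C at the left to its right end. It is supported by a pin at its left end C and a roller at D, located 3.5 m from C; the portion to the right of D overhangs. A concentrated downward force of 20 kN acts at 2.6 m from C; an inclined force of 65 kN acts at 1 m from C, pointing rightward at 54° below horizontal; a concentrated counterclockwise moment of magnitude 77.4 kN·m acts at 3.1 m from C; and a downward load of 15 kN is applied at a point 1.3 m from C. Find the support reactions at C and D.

Moments about C: D_y·3.5 − 20·2.6 − 65·sin54°·1 + 77.4 − 15·1.3 = 0 → D_y = 46.6861/3.5 = 13.3389 ≈ 13.34 kN.
ΣF_y = 0: C_y + 13.3389 − 20 − 65·sin54° − 15 = 0 → C_y = 74.25 kN.
ΣF_x = 0: C_x + 65·cos54° = 0 → C_x = -38.21 kN.

C_x = -38.21 kN, C_y = 74.25 kN, D_y = 13.34 kN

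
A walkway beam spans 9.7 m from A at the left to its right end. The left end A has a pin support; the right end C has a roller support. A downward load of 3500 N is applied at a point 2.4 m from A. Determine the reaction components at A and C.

Taking moments about A: C_y·9.7 − 3500·2.4 = 0 → C_y = 8400/9.7 = 865.979 ≈ 866.0 N.
ΣF_y = 0: A_y + 865.979 − 3500 = 0 → A_y = 2634 N.
ΣF_x = 0: no horizontal applied forces, so A_x = 0.

A_x = 0, A_y = 2634 N, C_y = 866.0 N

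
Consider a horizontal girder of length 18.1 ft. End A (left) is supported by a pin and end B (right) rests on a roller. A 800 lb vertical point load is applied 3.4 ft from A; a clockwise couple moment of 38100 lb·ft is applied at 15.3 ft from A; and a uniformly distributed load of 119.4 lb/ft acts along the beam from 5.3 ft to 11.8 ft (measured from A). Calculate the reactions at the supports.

A_x = 0, A_y = -1046 lb, B_y = 2622 lb

Resultant of the distributed load: 119.4 × 6.5 = 776.1 lb at 8.55 ft from A.
ΣM about A: B_y·18.1 − 800·3.4 − 38100 − (119.4·6.5)·8.55 = 0 → B_y = 47455.655/18.1 = 2621.86 ≈ 2622 lb.
ΣF_y = 0: A_y + 2621.86 − 800 − 119.4·6.5 = 0 → A_y = -1046 lb.
ΣF_x = 0: no horizontal applied forces, so A_x = 0.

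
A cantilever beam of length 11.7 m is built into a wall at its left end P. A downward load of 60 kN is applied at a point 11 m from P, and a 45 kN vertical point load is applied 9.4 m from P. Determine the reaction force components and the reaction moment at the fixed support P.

ΣF_x = 0: P_x = 0.
ΣF_y = 0: P_y − 60 − 45 = 0 → P_y = 105.0 kN.
ΣM about P: M_P − 60·11 − 45·9.4 = 0 → M_P = 1083 kN·m.

P_x = 0, P_y = 105.0 kN, M_P = 1083 kN·m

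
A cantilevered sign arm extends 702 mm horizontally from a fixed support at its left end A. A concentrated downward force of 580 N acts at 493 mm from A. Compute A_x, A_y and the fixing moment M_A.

ΣF_x = 0: A_x = 0.
ΣF_y = 0: A_y − 580 = 0 → A_y = 580.0 N.
ΣM about A: M_A − 580·493 = 0 → M_A = 285900 N·mm.

A_x = 0, A_y = 580.0 N, M_A = 285900 N·mm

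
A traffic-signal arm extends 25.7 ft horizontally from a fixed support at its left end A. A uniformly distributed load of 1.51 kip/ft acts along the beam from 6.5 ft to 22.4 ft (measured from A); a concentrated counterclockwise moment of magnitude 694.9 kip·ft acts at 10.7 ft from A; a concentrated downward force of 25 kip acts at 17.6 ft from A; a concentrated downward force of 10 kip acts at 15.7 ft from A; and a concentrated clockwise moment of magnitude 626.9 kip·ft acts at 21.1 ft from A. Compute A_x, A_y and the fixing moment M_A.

A_x = 0, A_y = 59.01 kip, M_A = 875.9 kip·ft

Resultant of the distributed load: 1.51 × 15.9 = 24.009 kip at 14.45 ft from A.
ΣF_x = 0: A_x = 0.
ΣF_y = 0: A_y − 1.51·15.9 − 25 − 10 = 0 → A_y = 59.01 kip.
ΣM about A: M_A − (1.51·15.9)·14.45 + 694.9 − 25·17.6 − 10·15.7 − 626.9 = 0 → M_A = 875.9 kip·ft.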